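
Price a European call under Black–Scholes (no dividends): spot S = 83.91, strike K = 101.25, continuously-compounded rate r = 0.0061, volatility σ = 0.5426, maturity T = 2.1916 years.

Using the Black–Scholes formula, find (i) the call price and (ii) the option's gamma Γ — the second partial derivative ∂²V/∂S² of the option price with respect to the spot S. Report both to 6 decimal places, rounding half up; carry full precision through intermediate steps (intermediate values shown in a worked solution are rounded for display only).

price = 21.318210
Γ = 0.005819

σ√T = 0.5426·√2.1916 = 0.803268
d₁ = (ln(S/K) + (r+σ²/2)T) / (σ√T) = (ln(83.91/101.25) + (0.0061+0.5426²/2)·2.1916) / 0.803268 = (-0.187848 + 0.335988) / 0.803268 = 0.184422
d₂ = d₁ − σ√T = 0.184422 − 0.803268 = -0.618846
e^{−rT} = e^{−0.0061·2.1916} = 0.986720
N(d₁) = 0.573159,  N(d₂) = 0.268009
Call price V = S·N(d₁) − K·e^{−rT}·N(d₂) = 48.093765 − 26.775555 = 21.318210
φ(d₁) = (1/√(2π))·e^{−d₁²/2} = 0.392215
Γ = φ(d₁) / (S·σ·√T) = 0.005819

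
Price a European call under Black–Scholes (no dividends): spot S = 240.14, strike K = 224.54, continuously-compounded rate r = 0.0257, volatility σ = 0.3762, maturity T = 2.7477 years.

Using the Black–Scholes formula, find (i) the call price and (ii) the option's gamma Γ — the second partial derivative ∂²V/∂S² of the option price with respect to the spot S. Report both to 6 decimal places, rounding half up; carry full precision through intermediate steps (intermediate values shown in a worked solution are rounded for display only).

σ√T = 0.3762·√2.7477 = 0.623596
d₁ = (ln(S/K) + (r+σ²/2)T) / (σ√T) = (ln(240.14/224.54) + (0.0257+0.3762²/2)·2.7477) / 0.623596 = (0.067168 + 0.265052) / 0.623596 = 0.532749
d₂ = d₁ − σ√T = 0.532749 − 0.623596 = -0.090847
e^{−rT} = e^{−0.0257·2.7477} = 0.931820
N(d₁) = 0.702896,  N(d₂) = 0.463807
Call price V = S·N(d₁) − K·e^{−rT}·N(d₂) = 168.793520 − 97.042710 = 71.750810
φ(d₁) = (1/√(2π))·e^{−d₁²/2} = 0.346162
Γ = φ(d₁) / (S·σ·√T) = 0.002312

price = 71.750810
Γ = 0.002312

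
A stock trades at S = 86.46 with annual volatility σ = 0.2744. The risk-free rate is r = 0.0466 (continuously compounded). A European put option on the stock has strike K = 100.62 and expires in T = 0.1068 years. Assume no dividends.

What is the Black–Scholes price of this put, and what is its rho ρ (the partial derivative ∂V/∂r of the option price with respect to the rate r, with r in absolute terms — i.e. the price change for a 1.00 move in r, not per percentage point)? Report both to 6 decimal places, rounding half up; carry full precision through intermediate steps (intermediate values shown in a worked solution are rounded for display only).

price = 13.838455
ρ = -10.196568

σ√T = 0.2744·√0.1068 = 0.089675
d₁ = (ln(S/K) + (r+σ²/2)T) / (σ√T) = (ln(86.46/100.62) + (0.0466+0.2744²/2)·0.1068) / 0.089675 = (-0.151669 + 0.008998) / 0.089675 = -1.590990
d₂ = d₁ − σ√T = -1.590990 − 0.089675 = -1.680665
e^{−rT} = e^{−0.0466·0.1068} = 0.995035
N(−d₁) = 0.944194,  N(−d₂) = 0.953586
Put price V = K·e^{−rT}·N(−d₂) − S·N(−d₁) = 95.473478 − 81.635024 = 13.838455
ρ = −K·T·e^{−rT}·N(−d₂) = -10.196568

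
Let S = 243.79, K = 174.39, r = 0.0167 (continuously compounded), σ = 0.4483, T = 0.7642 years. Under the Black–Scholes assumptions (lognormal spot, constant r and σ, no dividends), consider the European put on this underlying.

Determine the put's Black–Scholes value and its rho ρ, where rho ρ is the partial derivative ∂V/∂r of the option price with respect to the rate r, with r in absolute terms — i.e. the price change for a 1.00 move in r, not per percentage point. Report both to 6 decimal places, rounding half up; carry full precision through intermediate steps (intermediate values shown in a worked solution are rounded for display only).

price = 8.155435
ρ = -32.188995

σ√T = 0.4483·√0.7642 = 0.391897
d₁ = (ln(S/K) + (r+σ²/2)T) / (σ√T) = (ln(243.79/174.39) + (0.0167+0.4483²/2)·0.7642) / 0.391897 = (0.335013 + 0.089554) / 0.391897 = 1.083363
d₂ = d₁ − σ√T = 1.083363 − 0.391897 = 0.691465
e^{−rT} = e^{−0.0167·0.7642} = 0.987319
N(−d₁) = 0.139324,  N(−d₂) = 0.244637
Put price V = K·e^{−rT}·N(−d₂) − S·N(−d₁) = 42.121166 − 33.965732 = 8.155435
ρ = −K·T·e^{−rT}·N(−d₂) = -32.188995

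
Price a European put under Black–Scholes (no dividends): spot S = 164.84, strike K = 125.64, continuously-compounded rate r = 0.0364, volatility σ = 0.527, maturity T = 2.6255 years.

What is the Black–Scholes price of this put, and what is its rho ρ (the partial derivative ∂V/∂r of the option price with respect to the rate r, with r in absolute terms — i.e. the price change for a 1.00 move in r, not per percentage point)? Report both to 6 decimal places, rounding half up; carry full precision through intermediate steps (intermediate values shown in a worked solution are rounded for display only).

price = 24.691112
ρ = -149.546300

σ√T = 0.527·√2.6255 = 0.853919
d₁ = (ln(S/K) + (r+σ²/2)T) / (σ√T) = (ln(164.84/125.64) + (0.0364+0.527²/2)·2.6255) / 0.853919 = (0.271555 + 0.460157) / 0.853919 = 0.856886
d₂ = d₁ − σ√T = 0.856886 − 0.853919 = 0.002968
e^{−rT} = e^{−0.0364·2.6255} = 0.908856
N(−d₁) = 0.195754,  N(−d₂) = 0.498816
Put price V = K·e^{−rT}·N(−d₂) − S·N(−d₁) = 56.959170 − 32.268058 = 24.691112
ρ = −K·T·e^{−rT}·N(−d₂) = -149.546300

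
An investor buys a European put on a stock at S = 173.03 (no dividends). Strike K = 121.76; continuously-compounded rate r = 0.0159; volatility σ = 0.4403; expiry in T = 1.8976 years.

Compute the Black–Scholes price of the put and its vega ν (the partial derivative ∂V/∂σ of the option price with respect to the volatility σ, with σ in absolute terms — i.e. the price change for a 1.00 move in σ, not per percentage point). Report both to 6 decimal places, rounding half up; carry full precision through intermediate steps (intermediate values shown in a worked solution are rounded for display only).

σ√T = 0.4403·√1.8976 = 0.606528
d₁ = (ln(S/K) + (r+σ²/2)T) / (σ√T) = (ln(173.03/121.76) + (0.0159+0.4403²/2)·1.8976) / 0.606528 = (0.351413 + 0.214110) / 0.606528 = 0.932394
d₂ = d₁ − σ√T = 0.932394 − 0.606528 = 0.325866
e^{−rT} = e^{−0.0159·1.8976} = 0.970279
N(−d₁) = 0.175567,  N(−d₂) = 0.372263
Put price V = K·e^{−rT}·N(−d₂) − S·N(−d₁) = 43.979580 − 30.378274 = 13.601305
φ(d₁) = (1/√(2π))·e^{−d₁²/2} = 0.258304
ν = S·φ(d₁)·√T = 61.568002

price = 13.601305
ν = 61.568002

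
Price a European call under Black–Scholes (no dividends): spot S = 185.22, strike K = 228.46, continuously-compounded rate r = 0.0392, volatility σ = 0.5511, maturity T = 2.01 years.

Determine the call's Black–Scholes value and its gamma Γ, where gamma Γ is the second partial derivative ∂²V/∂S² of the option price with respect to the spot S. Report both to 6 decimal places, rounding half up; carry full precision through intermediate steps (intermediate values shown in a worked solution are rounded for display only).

σ√T = 0.5511·√2.01 = 0.781319
d₁ = (ln(S/K) + (r+σ²/2)T) / (σ√T) = (ln(185.22/228.46) + (0.0392+0.5511²/2)·2.01) / 0.781319 = (-0.209817 + 0.384022) / 0.781319 = 0.222963
d₂ = d₁ − σ√T = 0.222963 − 0.781319 = -0.558357
e^{−rT} = e^{−0.0392·2.01} = 0.924232
N(d₁) = 0.588218,  N(d₂) = 0.288300
Call price V = S·N(d₁) − K·e^{−rT}·N(d₂) = 108.949681 − 60.874669 = 48.075012
φ(d₁) = (1/√(2π))·e^{−d₁²/2} = 0.389148
Γ = φ(d₁) / (S·σ·√T) = 0.002689

price = 48.075012
Γ = 0.002689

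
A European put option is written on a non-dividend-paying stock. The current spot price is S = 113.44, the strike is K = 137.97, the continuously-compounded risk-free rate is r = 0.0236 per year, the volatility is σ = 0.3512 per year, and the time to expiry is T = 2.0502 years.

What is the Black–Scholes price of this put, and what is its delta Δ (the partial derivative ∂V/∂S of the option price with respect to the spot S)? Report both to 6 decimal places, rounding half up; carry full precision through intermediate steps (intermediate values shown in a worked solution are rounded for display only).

σ√T = 0.3512·√2.0502 = 0.502866
d₁ = (ln(S/K) + (r+σ²/2)T) / (σ√T) = (ln(113.44/137.97) + (0.0236+0.3512²/2)·2.0502) / 0.502866 = (-0.195762 + 0.174822) / 0.502866 = -0.041642
d₂ = d₁ − σ√T = -0.041642 − 0.502866 = -0.544508
e^{−rT} = e^{−0.0236·2.0502} = 0.952767
N(−d₁) = 0.516608,  N(−d₂) = 0.706954
Put price V = K·e^{−rT}·N(−d₂) − S·N(−d₁) = 92.931432 − 58.603990 = 34.327442
Δ = −N(−d₁) = -0.516608

price = 34.327442
Δ = -0.516608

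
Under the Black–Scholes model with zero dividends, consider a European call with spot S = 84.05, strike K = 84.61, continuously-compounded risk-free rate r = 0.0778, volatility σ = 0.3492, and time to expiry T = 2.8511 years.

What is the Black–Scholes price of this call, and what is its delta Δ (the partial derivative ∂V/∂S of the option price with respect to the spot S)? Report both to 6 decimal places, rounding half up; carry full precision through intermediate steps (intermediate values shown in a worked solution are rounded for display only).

price = 26.858468
Δ = 0.745292

σ√T = 0.3492·√2.8511 = 0.589631
d₁ = (ln(S/K) + (r+σ²/2)T) / (σ√T) = (ln(84.05/84.61) + (0.0778+0.3492²/2)·2.8511) / 0.589631 = (-0.006641 + 0.395648) / 0.589631 = 0.659747
d₂ = d₁ − σ√T = 0.659747 − 0.589631 = 0.070116
e^{−rT} = e^{−0.0778·2.8511} = 0.801063
N(d₁) = 0.745292,  N(d₂) = 0.527949
Call price V = S·N(d₁) − K·e^{−rT}·N(d₂) = 62.641786 − 35.783318 = 26.858468
Δ = N(d₁) = 0.745292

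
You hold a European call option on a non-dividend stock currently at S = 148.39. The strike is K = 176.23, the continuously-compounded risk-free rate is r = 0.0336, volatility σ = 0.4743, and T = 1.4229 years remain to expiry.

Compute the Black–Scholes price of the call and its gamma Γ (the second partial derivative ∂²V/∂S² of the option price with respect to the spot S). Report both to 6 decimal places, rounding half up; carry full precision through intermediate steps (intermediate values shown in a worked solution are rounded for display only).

price = 26.250671
Γ = 0.004742

σ√T = 0.4743·√1.4229 = 0.565771
d₁ = (ln(S/K) + (r+σ²/2)T) / (σ√T) = (ln(148.39/176.23) + (0.0336+0.4743²/2)·1.4229) / 0.565771 = (-0.171946 + 0.207858) / 0.565771 = 0.063474
d₂ = d₁ − σ√T = 0.063474 − 0.565771 = -0.502297
e^{−rT} = e^{−0.0336·1.4229} = 0.953315
N(d₁) = 0.525305,  N(d₂) = 0.307729
Call price V = S·N(d₁) − K·e^{−rT}·N(d₂) = 77.950062 − 51.699391 = 26.250671
φ(d₁) = (1/√(2π))·e^{−d₁²/2} = 0.398139
Γ = φ(d₁) / (S·σ·√T) = 0.004742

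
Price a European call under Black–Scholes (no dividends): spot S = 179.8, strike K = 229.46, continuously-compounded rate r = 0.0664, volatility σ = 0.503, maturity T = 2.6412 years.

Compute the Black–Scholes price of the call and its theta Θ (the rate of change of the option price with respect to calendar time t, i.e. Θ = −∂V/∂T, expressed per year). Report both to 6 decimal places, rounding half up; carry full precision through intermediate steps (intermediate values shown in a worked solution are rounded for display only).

σ√T = 0.503·√2.6412 = 0.817464
d₁ = (ln(S/K) + (r+σ²/2)T) / (σ√T) = (ln(179.8/229.46) + (0.0664+0.503²/2)·2.6412) / 0.817464 = (-0.243884 + 0.509499) / 0.817464 = 0.324927
d₂ = d₁ − σ√T = 0.324927 − 0.817464 = -0.492537
e^{−rT} = e^{−0.0664·2.6412} = 0.839142
N(d₁) = 0.627382,  N(d₂) = 0.311170
Call price V = S·N(d₁) − K·e^{−rT}·N(d₂) = 112.803225 − 59.915564 = 52.887661
φ(d₁) = (1/√(2π))·e^{−d₁²/2} = 0.378429
Θ = −S·φ(d₁)·σ/(2√T) − r·K·e^{−rT}·N(d₂) = −10.529586 − 3.978393 = -14.507979

price = 52.887661
Θ = -14.507979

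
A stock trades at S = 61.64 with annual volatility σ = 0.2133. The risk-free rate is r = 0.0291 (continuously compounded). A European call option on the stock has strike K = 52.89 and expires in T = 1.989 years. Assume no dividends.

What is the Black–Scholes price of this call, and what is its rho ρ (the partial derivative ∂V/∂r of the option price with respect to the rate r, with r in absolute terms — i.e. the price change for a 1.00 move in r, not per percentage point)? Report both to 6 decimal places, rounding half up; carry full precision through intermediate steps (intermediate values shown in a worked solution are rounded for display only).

σ√T = 0.2133·√1.989 = 0.300821
d₁ = (ln(S/K) + (r+σ²/2)T) / (σ√T) = (ln(61.64/52.89) + (0.0291+0.2133²/2)·1.989) / 0.300821 = (0.153097 + 0.103127) / 0.300821 = 0.851746
d₂ = d₁ − σ√T = 0.851746 − 0.300821 = 0.550925
e^{−rT} = e^{−0.0291·1.989} = 0.943763
N(d₁) = 0.802823,  N(d₂) = 0.709158
Call price V = S·N(d₁) − K·e^{−rT}·N(d₂) = 49.485984 − 35.398055 = 14.087929
ρ = K·T·e^{−rT}·N(d₂) = 70.406732

price = 14.087929
ρ = 70.406732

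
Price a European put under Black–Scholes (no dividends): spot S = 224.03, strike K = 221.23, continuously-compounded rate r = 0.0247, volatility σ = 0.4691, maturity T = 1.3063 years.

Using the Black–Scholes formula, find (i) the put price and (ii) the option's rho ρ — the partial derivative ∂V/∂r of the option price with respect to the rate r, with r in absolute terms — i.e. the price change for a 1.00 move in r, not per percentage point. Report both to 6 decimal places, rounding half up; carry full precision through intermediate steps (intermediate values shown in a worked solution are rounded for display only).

price = 41.558395
ρ = -160.381262

σ√T = 0.4691·√1.3063 = 0.536151
d₁ = (ln(S/K) + (r+σ²/2)T) / (σ√T) = (ln(224.03/221.23) + (0.0247+0.4691²/2)·1.3063) / 0.536151 = (0.012577 + 0.175994) / 0.536151 = 0.351714
d₂ = d₁ − σ√T = 0.351714 − 0.536151 = -0.184437
e^{−rT} = e^{−0.0247·1.3063} = 0.968249
N(−d₁) = 0.362527,  N(−d₂) = 0.573165
Put price V = K·e^{−rT}·N(−d₂) − S·N(−d₁) = 122.775214 − 81.216819 = 41.558395
ρ = −K·T·e^{−rT}·N(−d₂) = -160.381262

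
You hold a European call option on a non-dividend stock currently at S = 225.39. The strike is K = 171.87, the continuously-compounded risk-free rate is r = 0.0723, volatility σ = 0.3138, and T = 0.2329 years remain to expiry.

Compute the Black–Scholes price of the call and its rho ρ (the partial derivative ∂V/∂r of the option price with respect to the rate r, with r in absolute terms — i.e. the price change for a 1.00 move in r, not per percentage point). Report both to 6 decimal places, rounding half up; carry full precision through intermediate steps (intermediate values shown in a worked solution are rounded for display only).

σ√T = 0.3138·√0.2329 = 0.151439
d₁ = (ln(S/K) + (r+σ²/2)T) / (σ√T) = (ln(225.39/171.87) + (0.0723+0.3138²/2)·0.2329) / 0.151439 = (0.271094 + 0.028306) / 0.151439 = 1.977030
d₂ = d₁ − σ√T = 1.977030 − 0.151439 = 1.825591
e^{−rT} = e^{−0.0723·0.2329} = 0.983302
N(d₁) = 0.975981,  N(d₂) = 0.966044
Call price V = S·N(d₁) − K·e^{−rT}·N(d₂) = 219.976331 − 163.261607 = 56.714723
ρ = K·T·e^{−rT}·N(d₂) = 38.023628

price = 56.714723
ρ = 38.023628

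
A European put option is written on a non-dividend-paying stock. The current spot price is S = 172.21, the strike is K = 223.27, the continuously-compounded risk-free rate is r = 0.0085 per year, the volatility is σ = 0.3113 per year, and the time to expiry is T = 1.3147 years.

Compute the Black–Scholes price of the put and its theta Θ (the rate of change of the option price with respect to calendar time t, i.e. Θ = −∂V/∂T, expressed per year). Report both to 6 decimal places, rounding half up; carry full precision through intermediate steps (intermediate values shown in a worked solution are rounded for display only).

σ√T = 0.3113·√1.3147 = 0.356938
d₁ = (ln(S/K) + (r+σ²/2)T) / (σ√T) = (ln(172.21/223.27) + (0.0085+0.3113²/2)·1.3147) / 0.356938 = (-0.259667 + 0.074877) / 0.356938 = -0.517709
d₂ = d₁ − σ√T = -0.517709 − 0.356938 = -0.874647
e^{−rT} = e^{−0.0085·1.3147} = 0.988887
N(−d₁) = 0.697669,  N(−d₂) = 0.809117
Put price V = K·e^{−rT}·N(−d₂) − S·N(−d₁) = 178.644009 − 120.145645 = 58.498364
φ(d₁) = (1/√(2π))·e^{−d₁²/2} = 0.348907
Θ = −S·φ(d₁)·σ/(2√T) + r·K·e^{−rT}·N(−d₂) = −8.156500 + 1.518474 = -6.638026

price = 58.498364
Θ = -6.638026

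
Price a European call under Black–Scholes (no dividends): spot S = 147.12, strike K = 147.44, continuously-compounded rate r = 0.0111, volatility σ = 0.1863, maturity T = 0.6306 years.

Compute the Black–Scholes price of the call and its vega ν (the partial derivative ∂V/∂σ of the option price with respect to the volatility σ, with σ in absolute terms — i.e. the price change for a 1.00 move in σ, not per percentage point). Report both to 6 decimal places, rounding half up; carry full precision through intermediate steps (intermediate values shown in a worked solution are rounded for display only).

price = 9.013049
ν = 46.343763

σ√T = 0.1863·√0.6306 = 0.147941
d₁ = (ln(S/K) + (r+σ²/2)T) / (σ√T) = (ln(147.12/147.44) + (0.0111+0.1863²/2)·0.6306) / 0.147941 = (-0.002173 + 0.017943) / 0.147941 = 0.106598
d₂ = d₁ − σ√T = 0.106598 − 0.147941 = -0.041343
e^{−rT} = e^{−0.0111·0.6306} = 0.993025
N(d₁) = 0.542446,  N(d₂) = 0.483511
Call price V = S·N(d₁) − K·e^{−rT}·N(d₂) = 79.804663 − 70.791614 = 9.013049
φ(d₁) = (1/√(2π))·e^{−d₁²/2} = 0.396682
ν = S·φ(d₁)·√T = 46.343763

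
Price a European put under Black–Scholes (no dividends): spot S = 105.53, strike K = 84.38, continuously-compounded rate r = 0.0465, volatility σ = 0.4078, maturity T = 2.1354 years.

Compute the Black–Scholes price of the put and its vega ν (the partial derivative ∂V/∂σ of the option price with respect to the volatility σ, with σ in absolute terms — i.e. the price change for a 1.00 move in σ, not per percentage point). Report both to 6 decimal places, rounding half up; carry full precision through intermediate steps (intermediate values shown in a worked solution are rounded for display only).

price = 9.681465
ν = 43.235236

σ√T = 0.4078·√2.1354 = 0.595918
d₁ = (ln(S/K) + (r+σ²/2)T) / (σ√T) = (ln(105.53/84.38) + (0.0465+0.4078²/2)·2.1354) / 0.595918 = (0.223665 + 0.276856) / 0.595918 = 0.839914
d₂ = d₁ − σ√T = 0.839914 − 0.595918 = 0.243996
e^{−rT} = e^{−0.0465·2.1354} = 0.905475
N(−d₁) = 0.200478,  N(−d₂) = 0.403617
Put price V = K·e^{−rT}·N(−d₂) − S·N(−d₁) = 30.837935 − 21.156470 = 9.681465
φ(d₁) = (1/√(2π))·e^{−d₁²/2} = 0.280364
ν = S·φ(d₁)·√T = 43.235236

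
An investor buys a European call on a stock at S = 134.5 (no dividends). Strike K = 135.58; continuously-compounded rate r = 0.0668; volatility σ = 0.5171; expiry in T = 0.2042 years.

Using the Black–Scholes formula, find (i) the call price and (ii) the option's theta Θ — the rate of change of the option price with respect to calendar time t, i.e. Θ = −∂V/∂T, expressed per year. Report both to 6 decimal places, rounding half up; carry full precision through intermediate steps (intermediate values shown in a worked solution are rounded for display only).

price = 12.856561
Θ = -34.534299

σ√T = 0.5171·√0.2042 = 0.233670
d₁ = (ln(S/K) + (r+σ²/2)T) / (σ√T) = (ln(134.5/135.58) + (0.0668+0.5171²/2)·0.2042) / 0.233670 = (-0.007998 + 0.040941) / 0.233670 = 0.140984
d₂ = d₁ − σ√T = 0.140984 − 0.233670 = -0.092686
e^{−rT} = e^{−0.0668·0.2042} = 0.986452
N(d₁) = 0.556059,  N(d₂) = 0.463077
Call price V = S·N(d₁) − K·e^{−rT}·N(d₂) = 74.789888 − 61.933327 = 12.856561
φ(d₁) = (1/√(2π))·e^{−d₁²/2} = 0.394997
Θ = −S·φ(d₁)·σ/(2√T) − r·K·e^{−rT}·N(d₂) = −30.397153 − 4.137146 = -34.534299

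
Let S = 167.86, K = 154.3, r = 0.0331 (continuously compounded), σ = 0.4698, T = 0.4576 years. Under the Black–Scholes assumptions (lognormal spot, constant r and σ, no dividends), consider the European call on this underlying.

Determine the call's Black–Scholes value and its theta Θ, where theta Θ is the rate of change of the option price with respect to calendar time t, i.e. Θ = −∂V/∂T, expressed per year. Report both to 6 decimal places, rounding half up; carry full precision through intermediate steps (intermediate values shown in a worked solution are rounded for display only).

σ√T = 0.4698·√0.4576 = 0.317802
d₁ = (ln(S/K) + (r+σ²/2)T) / (σ√T) = (ln(167.86/154.3) + (0.0331+0.4698²/2)·0.4576) / 0.317802 = (0.084232 + 0.065645) / 0.317802 = 0.471606
d₂ = d₁ − σ√T = 0.471606 − 0.317802 = 0.153804
e^{−rT} = e^{−0.0331·0.4576} = 0.984968
N(d₁) = 0.681396,  N(d₂) = 0.561118
Call price V = S·N(d₁) − K·e^{−rT}·N(d₂) = 114.379109 − 85.278977 = 29.100131
φ(d₁) = (1/√(2π))·e^{−d₁²/2} = 0.356955
Θ = −S·φ(d₁)·σ/(2√T) − r·K·e^{−rT}·N(d₂) = −20.806602 − 2.822734 = -23.629336

price = 29.100131
Θ = -23.629336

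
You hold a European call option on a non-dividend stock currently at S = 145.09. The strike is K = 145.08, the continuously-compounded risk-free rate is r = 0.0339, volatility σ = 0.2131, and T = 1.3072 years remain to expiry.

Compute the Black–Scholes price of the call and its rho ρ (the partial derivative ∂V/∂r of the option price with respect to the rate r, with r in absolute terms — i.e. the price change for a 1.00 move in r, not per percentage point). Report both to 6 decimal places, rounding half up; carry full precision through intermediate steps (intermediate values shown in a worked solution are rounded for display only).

price = 17.138431
ρ = 95.078859

σ√T = 0.2131·√1.3072 = 0.243643
d₁ = (ln(S/K) + (r+σ²/2)T) / (σ√T) = (ln(145.09/145.08) + (0.0339+0.2131²/2)·1.3072) / 0.243643 = (0.000069 + 0.073995) / 0.243643 = 0.303986
d₂ = d₁ − σ√T = 0.303986 − 0.243643 = 0.060342
e^{−rT} = e^{−0.0339·1.3072} = 0.956653
N(d₁) = 0.619431,  N(d₂) = 0.524058
Call price V = S·N(d₁) − K·e^{−rT}·N(d₂) = 89.873177 − 72.734745 = 17.138431
ρ = K·T·e^{−rT}·N(d₂) = 95.078859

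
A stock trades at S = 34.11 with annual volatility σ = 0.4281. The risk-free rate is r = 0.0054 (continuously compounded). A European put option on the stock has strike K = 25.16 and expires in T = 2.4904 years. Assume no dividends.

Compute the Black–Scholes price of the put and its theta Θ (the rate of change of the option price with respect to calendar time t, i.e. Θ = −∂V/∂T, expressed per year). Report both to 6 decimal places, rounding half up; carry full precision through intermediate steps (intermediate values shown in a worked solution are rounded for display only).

price = 3.956837
Θ = -1.271552

σ√T = 0.4281·√2.4904 = 0.675585
d₁ = (ln(S/K) + (r+σ²/2)T) / (σ√T) = (ln(34.11/25.16) + (0.0054+0.4281²/2)·2.4904) / 0.675585 = (0.304335 + 0.241655) / 0.675585 = 0.808175
d₂ = d₁ − σ√T = 0.808175 − 0.675585 = 0.132590
e^{−rT} = e^{−0.0054·2.4904} = 0.986642
N(−d₁) = 0.209495,  N(−d₂) = 0.447259
Put price V = K·e^{−rT}·N(−d₂) − S·N(−d₁) = 11.102709 − 7.145872 = 3.956837
φ(d₁) = (1/√(2π))·e^{−d₁²/2} = 0.287794
Θ = −S·φ(d₁)·σ/(2√T) + r·K·e^{−rT}·N(−d₂) = −1.331507 + 0.059955 = -1.271552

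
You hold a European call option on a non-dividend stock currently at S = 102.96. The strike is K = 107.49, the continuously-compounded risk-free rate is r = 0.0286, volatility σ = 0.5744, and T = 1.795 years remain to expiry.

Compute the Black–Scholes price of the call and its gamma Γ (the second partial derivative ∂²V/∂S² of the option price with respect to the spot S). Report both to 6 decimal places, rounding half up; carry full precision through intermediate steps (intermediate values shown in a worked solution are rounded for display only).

price = 31.146053
Γ = 0.004656

σ√T = 0.5744·√1.795 = 0.769567
d₁ = (ln(S/K) + (r+σ²/2)T) / (σ√T) = (ln(102.96/107.49) + (0.0286+0.5744²/2)·1.795) / 0.769567 = (-0.043057 + 0.347454) / 0.769567 = 0.395543
d₂ = d₁ − σ√T = 0.395543 − 0.769567 = -0.374025
e^{−rT} = e^{−0.0286·1.795} = 0.949958
N(d₁) = 0.653779,  N(d₂) = 0.354193
Call price V = S·N(d₁) − K·e^{−rT}·N(d₂) = 67.313063 − 36.167010 = 31.146053
φ(d₁) = (1/√(2π))·e^{−d₁²/2} = 0.368924
Γ = φ(d₁) / (S·σ·√T) = 0.004656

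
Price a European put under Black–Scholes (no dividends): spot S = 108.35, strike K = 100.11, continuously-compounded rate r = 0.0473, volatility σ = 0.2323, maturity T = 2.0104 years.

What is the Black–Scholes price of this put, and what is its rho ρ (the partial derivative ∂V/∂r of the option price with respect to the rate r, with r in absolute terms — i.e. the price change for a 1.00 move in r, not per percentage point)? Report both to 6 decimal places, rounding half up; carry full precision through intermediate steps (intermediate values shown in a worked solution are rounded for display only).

σ√T = 0.2323·√2.0104 = 0.329375
d₁ = (ln(S/K) + (r+σ²/2)T) / (σ√T) = (ln(108.35/100.11) + (0.0473+0.2323²/2)·2.0104) / 0.329375 = (0.079097 + 0.149336) / 0.329375 = 0.693535
d₂ = d₁ − σ√T = 0.693535 − 0.329375 = 0.364160
e^{−rT} = e^{−0.0473·2.0104} = 0.909289
N(−d₁) = 0.243987,  N(−d₂) = 0.357869
Put price V = K·e^{−rT}·N(−d₂) − S·N(−d₁) = 32.576464 − 26.435987 = 6.140477
ρ = −K·T·e^{−rT}·N(−d₂) = -65.491723

price = 6.140477
ρ = -65.491723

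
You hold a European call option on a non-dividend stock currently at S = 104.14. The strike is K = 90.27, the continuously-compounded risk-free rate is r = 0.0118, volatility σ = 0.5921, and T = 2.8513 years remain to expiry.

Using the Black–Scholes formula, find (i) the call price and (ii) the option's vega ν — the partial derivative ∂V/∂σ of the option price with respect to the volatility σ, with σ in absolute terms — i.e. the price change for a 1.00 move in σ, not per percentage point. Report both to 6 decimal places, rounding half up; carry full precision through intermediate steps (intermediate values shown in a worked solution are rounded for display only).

price = 45.594618
ν = 55.804217

σ√T = 0.5921·√2.8513 = 0.999808
d₁ = (ln(S/K) + (r+σ²/2)T) / (σ√T) = (ln(104.14/90.27) + (0.0118+0.5921²/2)·2.8513) / 0.999808 = (0.142931 + 0.533453) / 0.999808 = 0.676514
d₂ = d₁ − σ√T = 0.676514 − 0.999808 = -0.323294
e^{−rT} = e^{−0.0118·2.8513} = 0.966914
N(d₁) = 0.750643,  N(d₂) = 0.373236
Call price V = S·N(d₁) − K·e^{−rT}·N(d₂) = 78.171948 − 32.577330 = 45.594618
φ(d₁) = (1/√(2π))·e^{−d₁²/2} = 0.317342
ν = S·φ(d₁)·√T = 55.804217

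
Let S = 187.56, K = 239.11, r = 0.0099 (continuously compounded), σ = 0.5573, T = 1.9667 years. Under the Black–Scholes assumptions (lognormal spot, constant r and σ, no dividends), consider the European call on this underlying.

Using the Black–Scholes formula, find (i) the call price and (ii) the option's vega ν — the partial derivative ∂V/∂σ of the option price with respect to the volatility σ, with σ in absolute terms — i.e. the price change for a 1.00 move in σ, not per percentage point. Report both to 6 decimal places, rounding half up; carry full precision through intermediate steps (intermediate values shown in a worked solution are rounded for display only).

σ√T = 0.5573·√1.9667 = 0.781552
d₁ = (ln(S/K) + (r+σ²/2)T) / (σ√T) = (ln(187.56/239.11) + (0.0099+0.5573²/2)·1.9667) / 0.781552 = (-0.242825 + 0.324882) / 0.781552 = 0.104993
d₂ = d₁ − σ√T = 0.104993 − 0.781552 = -0.676559
e^{−rT} = e^{−0.0099·1.9667} = 0.980718
N(d₁) = 0.541809,  N(d₂) = 0.249343
Call price V = S·N(d₁) − K·e^{−rT}·N(d₂) = 101.621753 − 58.470748 = 43.151005
φ(d₁) = (1/√(2π))·e^{−d₁²/2} = 0.396749
ν = S·φ(d₁)·√T = 104.357970

price = 43.151005
ν = 104.357970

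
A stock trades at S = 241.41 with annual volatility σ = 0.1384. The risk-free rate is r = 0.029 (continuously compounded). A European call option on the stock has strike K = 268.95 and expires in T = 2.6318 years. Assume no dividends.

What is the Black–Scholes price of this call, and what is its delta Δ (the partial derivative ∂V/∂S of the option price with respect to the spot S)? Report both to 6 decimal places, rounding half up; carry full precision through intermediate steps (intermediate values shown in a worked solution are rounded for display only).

σ√T = 0.1384·√2.6318 = 0.224524
d₁ = (ln(S/K) + (r+σ²/2)T) / (σ√T) = (ln(241.41/268.95) + (0.029+0.1384²/2)·2.6318) / 0.224524 = (-0.108029 + 0.101528) / 0.224524 = -0.028955
d₂ = d₁ − σ√T = -0.028955 − 0.224524 = -0.253479
e^{−rT} = e^{−0.029·2.6318} = 0.926518
N(d₁) = 0.488450,  N(d₂) = 0.399949
Call price V = S·N(d₁) − K·e^{−rT}·N(d₂) = 117.916780 − 99.662089 = 18.254691
Δ = N(d₁) = 0.488450

price = 18.254691
Δ = 0.488450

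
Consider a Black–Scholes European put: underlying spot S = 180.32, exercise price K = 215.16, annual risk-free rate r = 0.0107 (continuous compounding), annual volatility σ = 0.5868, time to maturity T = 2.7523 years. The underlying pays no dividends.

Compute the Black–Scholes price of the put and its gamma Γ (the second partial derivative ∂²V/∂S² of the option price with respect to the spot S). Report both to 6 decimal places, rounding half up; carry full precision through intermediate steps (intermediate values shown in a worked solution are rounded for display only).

σ√T = 0.5868·√2.7523 = 0.973505
d₁ = (ln(S/K) + (r+σ²/2)T) / (σ√T) = (ln(180.32/215.16) + (0.0107+0.5868²/2)·2.7523) / 0.973505 = (-0.176649 + 0.503305) / 0.973505 = 0.335547
d₂ = d₁ − σ√T = 0.335547 − 0.973505 = -0.637958
e^{−rT} = e^{−0.0107·2.7523} = 0.970980
N(−d₁) = 0.368606,  N(−d₂) = 0.738249
Put price V = K·e^{−rT}·N(−d₂) − S·N(−d₁) = 154.232129 − 66.467096 = 87.765033
φ(d₁) = (1/√(2π))·e^{−d₁²/2} = 0.377104
Γ = φ(d₁) / (S·σ·√T) = 0.002148

price = 87.765033
Γ = 0.002148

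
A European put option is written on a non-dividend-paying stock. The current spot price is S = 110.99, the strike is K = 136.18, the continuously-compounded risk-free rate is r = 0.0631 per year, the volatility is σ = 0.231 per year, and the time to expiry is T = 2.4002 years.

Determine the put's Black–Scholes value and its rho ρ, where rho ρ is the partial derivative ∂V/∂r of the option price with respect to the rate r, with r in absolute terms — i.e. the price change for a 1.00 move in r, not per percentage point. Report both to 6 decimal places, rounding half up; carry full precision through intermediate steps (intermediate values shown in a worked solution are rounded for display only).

σ√T = 0.231·√2.4002 = 0.357879
d₁ = (ln(S/K) + (r+σ²/2)T) / (σ√T) = (ln(110.99/136.18) + (0.0631+0.231²/2)·2.4002) / 0.357879 = (-0.204537 + 0.215491) / 0.357879 = 0.030607
d₂ = d₁ − σ√T = 0.030607 − 0.357879 = -0.327271
e^{−rT} = e^{−0.0631·2.4002} = 0.859459
N(−d₁) = 0.487791,  N(−d₂) = 0.628269
Put price V = K·e^{−rT}·N(−d₂) − S·N(−d₁) = 73.533232 − 54.139960 = 19.393272
ρ = −K·T·e^{−rT}·N(−d₂) = -176.494464

price = 19.393272
ρ = -176.494464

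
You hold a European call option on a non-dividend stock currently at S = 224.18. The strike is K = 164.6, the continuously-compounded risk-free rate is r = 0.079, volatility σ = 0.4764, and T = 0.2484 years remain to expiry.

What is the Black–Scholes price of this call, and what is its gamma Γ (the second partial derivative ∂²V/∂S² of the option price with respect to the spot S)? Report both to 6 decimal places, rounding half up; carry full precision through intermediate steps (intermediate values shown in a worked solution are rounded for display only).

σ√T = 0.4764·√0.2484 = 0.237437
d₁ = (ln(S/K) + (r+σ²/2)T) / (σ√T) = (ln(224.18/164.6) + (0.079+0.4764²/2)·0.2484) / 0.237437 = (0.308931 + 0.047812) / 0.237437 = 1.502476
d₂ = d₁ − σ√T = 1.502476 − 0.237437 = 1.265039
e^{−rT} = e^{−0.079·0.2484} = 0.980568
N(d₁) = 0.933513,  N(d₂) = 0.897071
Call price V = S·N(d₁) − K·e^{−rT}·N(d₂) = 209.274916 − 144.788615 = 64.486301
φ(d₁) = (1/√(2π))·e^{−d₁²/2} = 0.129037
Γ = φ(d₁) / (S·σ·√T) = 0.002424

price = 64.486301
Γ = 0.002424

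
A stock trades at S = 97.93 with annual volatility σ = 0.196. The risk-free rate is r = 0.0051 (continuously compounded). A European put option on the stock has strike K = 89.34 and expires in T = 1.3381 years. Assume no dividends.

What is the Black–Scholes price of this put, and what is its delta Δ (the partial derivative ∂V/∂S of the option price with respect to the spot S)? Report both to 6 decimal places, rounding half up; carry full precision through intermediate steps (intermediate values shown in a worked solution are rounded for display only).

σ√T = 0.196·√1.3381 = 0.226725
d₁ = (ln(S/K) + (r+σ²/2)T) / (σ√T) = (ln(97.93/89.34) + (0.0051+0.196²/2)·1.3381) / 0.226725 = (0.091804 + 0.032527) / 0.226725 = 0.548373
d₂ = d₁ − σ√T = 0.548373 − 0.226725 = 0.321648
e^{−rT} = e^{−0.0051·1.3381} = 0.993199
N(−d₁) = 0.291718,  N(−d₂) = 0.373860
Put price V = K·e^{−rT}·N(−d₂) − S·N(−d₁) = 33.173478 − 28.567932 = 4.605546
Δ = −N(−d₁) = -0.291718

price = 4.605546
Δ = -0.291718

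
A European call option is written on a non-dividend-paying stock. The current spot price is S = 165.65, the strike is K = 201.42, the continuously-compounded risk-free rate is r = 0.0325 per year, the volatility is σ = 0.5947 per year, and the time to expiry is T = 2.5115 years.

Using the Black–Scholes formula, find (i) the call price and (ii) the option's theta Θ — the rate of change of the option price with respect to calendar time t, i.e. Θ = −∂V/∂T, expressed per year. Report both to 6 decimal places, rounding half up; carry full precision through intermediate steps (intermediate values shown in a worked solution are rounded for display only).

σ√T = 0.5947·√2.5115 = 0.942463
d₁ = (ln(S/K) + (r+σ²/2)T) / (σ√T) = (ln(165.65/201.42) + (0.0325+0.5947²/2)·2.5115) / 0.942463 = (-0.195515 + 0.525742) / 0.942463 = 0.350387
d₂ = d₁ − σ√T = 0.350387 − 0.942463 = -0.592076
e^{−rT} = e^{−0.0325·2.5115} = 0.921619
N(d₁) = 0.636976,  N(d₂) = 0.276900
Call price V = S·N(d₁) − K·e^{−rT}·N(d₂) = 105.515074 − 51.401585 = 54.113489
φ(d₁) = (1/√(2π))·e^{−d₁²/2} = 0.375189
Θ = −S·φ(d₁)·σ/(2√T) − r·K·e^{−rT}·N(d₂) = −11.661204 − 1.670552 = -13.331756

price = 54.113489
Θ = -13.331756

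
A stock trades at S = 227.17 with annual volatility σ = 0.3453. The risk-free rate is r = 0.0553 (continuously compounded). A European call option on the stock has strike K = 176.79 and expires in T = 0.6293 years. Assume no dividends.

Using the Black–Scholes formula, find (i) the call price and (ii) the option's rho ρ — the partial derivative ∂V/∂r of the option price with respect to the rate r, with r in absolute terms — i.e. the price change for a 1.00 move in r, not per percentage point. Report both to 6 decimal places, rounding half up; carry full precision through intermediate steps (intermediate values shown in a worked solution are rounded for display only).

σ√T = 0.3453·√0.6293 = 0.273921
d₁ = (ln(S/K) + (r+σ²/2)T) / (σ√T) = (ln(227.17/176.79) + (0.0553+0.3453²/2)·0.6293) / 0.273921 = (0.250736 + 0.072317) / 0.273921 = 1.179364
d₂ = d₁ − σ√T = 1.179364 − 0.273921 = 0.905443
e^{−rT} = e^{−0.0553·0.6293} = 0.965798
N(d₁) = 0.880873,  N(d₂) = 0.817385
Call price V = S·N(d₁) − K·e^{−rT}·N(d₂) = 200.108013 − 139.563101 = 60.544913
ρ = K·T·e^{−rT}·N(d₂) = 87.827059

price = 60.544913
ρ = 87.827059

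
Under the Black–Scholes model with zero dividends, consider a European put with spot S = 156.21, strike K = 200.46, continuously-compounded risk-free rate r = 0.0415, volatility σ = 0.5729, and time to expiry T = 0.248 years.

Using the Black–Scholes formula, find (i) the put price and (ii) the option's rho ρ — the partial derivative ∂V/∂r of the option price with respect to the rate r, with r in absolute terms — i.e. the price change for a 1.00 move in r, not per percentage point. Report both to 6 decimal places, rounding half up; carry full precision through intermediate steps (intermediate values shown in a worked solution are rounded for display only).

σ√T = 0.5729·√0.248 = 0.285302
d₁ = (ln(S/K) + (r+σ²/2)T) / (σ√T) = (ln(156.21/200.46) + (0.0415+0.5729²/2)·0.248) / 0.285302 = (-0.249413 + 0.050991) / 0.285302 = -0.695484
d₂ = d₁ − σ√T = -0.695484 − 0.285302 = -0.980786
e^{−rT} = e^{−0.0415·0.248} = 0.989761
N(−d₁) = 0.756624,  N(−d₂) = 0.836651
Put price V = K·e^{−rT}·N(−d₂) − S·N(−d₁) = 165.997751 − 118.192228 = 47.805523
ρ = −K·T·e^{−rT}·N(−d₂) = -41.167442

price = 47.805523
ρ = -41.167442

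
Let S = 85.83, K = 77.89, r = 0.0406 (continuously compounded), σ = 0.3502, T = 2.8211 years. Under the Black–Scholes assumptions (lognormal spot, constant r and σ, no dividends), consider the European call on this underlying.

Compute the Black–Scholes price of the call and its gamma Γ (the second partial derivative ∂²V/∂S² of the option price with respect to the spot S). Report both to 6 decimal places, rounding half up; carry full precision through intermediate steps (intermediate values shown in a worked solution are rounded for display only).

σ√T = 0.3502·√2.8211 = 0.588200
d₁ = (ln(S/K) + (r+σ²/2)T) / (σ√T) = (ln(85.83/77.89) + (0.0406+0.3502²/2)·2.8211) / 0.588200 = (0.097071 + 0.287527) / 0.588200 = 0.653855
d₂ = d₁ − σ√T = 0.653855 − 0.588200 = 0.065654
e^{−rT} = e^{−0.0406·2.8211} = 0.891779
N(d₁) = 0.743397,  N(d₂) = 0.526173
Call price V = S·N(d₁) − K·e^{−rT}·N(d₂) = 63.805786 − 36.548364 = 27.257422
φ(d₁) = (1/√(2π))·e^{−d₁²/2} = 0.322162
Γ = φ(d₁) / (S·σ·√T) = 0.006381

price = 27.257422
Γ = 0.006381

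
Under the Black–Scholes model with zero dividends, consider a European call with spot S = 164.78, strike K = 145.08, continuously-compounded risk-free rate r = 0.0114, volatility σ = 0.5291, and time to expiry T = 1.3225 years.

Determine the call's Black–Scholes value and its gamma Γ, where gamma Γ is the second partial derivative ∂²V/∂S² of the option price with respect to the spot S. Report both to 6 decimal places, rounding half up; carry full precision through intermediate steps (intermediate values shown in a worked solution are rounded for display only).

σ√T = 0.5291·√1.3225 = 0.608465
d₁ = (ln(S/K) + (r+σ²/2)T) / (σ√T) = (ln(164.78/145.08) + (0.0114+0.5291²/2)·1.3225) / 0.608465 = (0.127326 + 0.200191) / 0.608465 = 0.538268
d₂ = d₁ − σ√T = 0.538268 − 0.608465 = -0.070197
e^{−rT} = e^{−0.0114·1.3225} = 0.985037
N(d₁) = 0.704804,  N(d₂) = 0.472018
Call price V = S·N(d₁) − K·e^{−rT}·N(d₂) = 116.137602 − 67.455735 = 48.681867
φ(d₁) = (1/√(2π))·e^{−d₁²/2} = 0.345140
Γ = φ(d₁) / (S·σ·√T) = 0.003442

price = 48.681867
Γ = 0.003442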